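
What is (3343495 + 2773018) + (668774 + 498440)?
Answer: 7283727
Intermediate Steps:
(3343495 + 2773018) + (668774 + 498440) = 6116513 + 1167214 = 7283727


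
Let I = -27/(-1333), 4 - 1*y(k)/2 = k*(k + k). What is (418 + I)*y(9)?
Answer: -176081836/1333 ≈ -1.3209e+5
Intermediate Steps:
y(k) = 8 - 4*k**2 (y(k) = 8 - 2*k*(k + k) = 8 - 2*k*2*k = 8 - 4*k**2)
I = 27/1333 (I = -27*(-1/1333) = 27/1333 ≈ 0.020255)
(418 + I)*y(9) = (418 + 27/1333)*(8 - 4*9**2) = 557221*(8 - 4*81)/1333 = 557221*(8 - 324)/1333 = (557221/1333)*(-316) = -176081836/1333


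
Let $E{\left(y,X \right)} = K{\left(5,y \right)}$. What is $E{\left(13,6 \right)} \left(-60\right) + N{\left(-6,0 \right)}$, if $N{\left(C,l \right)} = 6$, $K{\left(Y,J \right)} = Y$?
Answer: $-294$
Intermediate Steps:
$E{\left(y,X \right)} = 5$
$E{\left(13,6 \right)} \left(-60\right) + N{\left(-6,0 \right)} = 5 \left(-60\right) + 6 = -300 + 6 = -294$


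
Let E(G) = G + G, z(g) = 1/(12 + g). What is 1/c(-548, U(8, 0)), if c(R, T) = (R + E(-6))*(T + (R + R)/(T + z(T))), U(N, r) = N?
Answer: 23/1650560 ≈ 1.3935e-5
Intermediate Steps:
E(G) = 2*G
c(R, T) = (-12 + R)*(T + 2*R/(T + 1/(12 + T))) (c(R, T) = (R + 2*(-6))*(T + (R + R)/(T + 1/(12 + T))) = (R - 12)*(T + (2*R)/(T + 1/(12 + T))) = (-12 + R)*(T + 2*R/(T + 1/(12 + T))))
1/c(-548, U(8, 0)) = 1/((-12*8 - 548*8 + (12 + 8)*(-24*(-548) - 12*8² + 2*(-548)² - 548*8²))/(1 + 8*(12 + 8))) = 1/((-96 - 4384 + 20*(13152 - 12*64 + 2*300304 - 548*64))/(1 + 8*20)) = 1/((-96 - 4384 + 20*(13152 - 768 + 600608 - 35072))/(1 + 160)) = 1/((-96 - 4384 + 20*577920)/161) = 1/((-96 - 4384 + 11558400)/161) = 1/((1/161)*11553920) = 1/(1650560/23) = 23/1650560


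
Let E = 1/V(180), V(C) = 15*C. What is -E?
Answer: -1/2700 ≈ -0.00037037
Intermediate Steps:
E = 1/2700 (E = 1/(15*180) = 1/2700 ≈ 0.00037037)
-E = -1*1/2700 = -1/2700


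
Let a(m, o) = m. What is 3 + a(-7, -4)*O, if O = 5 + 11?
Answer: -109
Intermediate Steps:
O = 16
3 + a(-7, -4)*O = 3 - 7*16 = 3 - 112 = -109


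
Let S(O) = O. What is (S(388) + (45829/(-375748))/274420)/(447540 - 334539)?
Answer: 13335917741417/3883948562948720 ≈ 0.0034336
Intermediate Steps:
(S(388) + (45829/(-375748))/274420)/(447540 - 334539) = (388 + (45829/(-375748))/274420)/(447540 - 334539) = (388 + (45829*(-1/375748))*(1/274420))/113001 = (388 - 45829/375748*1/274420)*(1/113001) = (388 - 45829/103112766160)*(1/113001) = (40007753224251/103112766160)*(1/113001) = 13335917741417/3883948562948720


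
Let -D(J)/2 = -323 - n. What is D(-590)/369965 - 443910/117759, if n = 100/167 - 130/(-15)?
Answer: -5482707148952/1455128061729 ≈ -3.7679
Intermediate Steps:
n = 4642/501 (n = 100*(1/167) - 130*(-1/15) = 100/167 + 26/3 = 4642/501 ≈ 9.2655)
D(J) = 332930/501 (D(J) = -2*(-323 - 1*4642/501) = -2*(-323 - 4642/501) = -2*(-166465/501) = 332930/501)
D(-590)/369965 - 443910/117759 = (332930/501)/369965 - 443910/117759 = (332930/501)*(1/369965) - 443910*1/117759 = 66586/37070493 - 147970/39253 = -5482707148952/1455128061729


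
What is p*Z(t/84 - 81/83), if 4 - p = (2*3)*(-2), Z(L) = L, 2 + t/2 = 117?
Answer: 49144/1743 ≈ 28.195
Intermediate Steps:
t = 230 (t = -4 + 2*117 = -4 + 234 = 230)
p = 16 (p = 4 - 2*3*(-2) = 4 - 6*(-2) = 4 - 1*(-12) = 4 + 12 = 16)
p*Z(t/84 - 81/83) = 16*(230/84 - 81/83) = 16*(230*(1/84) - 81*1/83) = 16*(115/42 - 81/83) = 16*(6143/3486) = 49144/1743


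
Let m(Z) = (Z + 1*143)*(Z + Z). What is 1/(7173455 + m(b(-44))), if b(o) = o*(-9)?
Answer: 1/7600343 ≈ 1.3157e-7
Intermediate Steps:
b(o) = -9*o
m(Z) = 2*Z*(143 + Z) (m(Z) = (Z + 143)*(2*Z) = (143 + Z)*(2*Z) = 2*Z*(143 + Z))
1/(7173455 + m(b(-44))) = 1/(7173455 + 2*(-9*(-44))*(143 - 9*(-44))) = 1/(7173455 + 2*396*(143 + 396)) = 1/(7173455 + 2*396*539) = 1/(7173455 + 426888) = 1/7600343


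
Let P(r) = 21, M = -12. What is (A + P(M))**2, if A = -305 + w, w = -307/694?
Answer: 38967944409/481636 ≈ 80908.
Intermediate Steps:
w = -307/694 (w = -307*1/694 = -307/694 ≈ -0.44236)
A = -211977/694 (A = -305 - 307/694 = -211977/694 ≈ -305.44)
(A + P(M))**2 = (-211977/694 + 21)**2 = (-197403/694)**2 = 38967944409/481636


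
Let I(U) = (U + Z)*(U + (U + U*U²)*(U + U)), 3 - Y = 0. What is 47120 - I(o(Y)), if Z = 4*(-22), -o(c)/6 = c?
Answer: 22368812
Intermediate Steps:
Y = 3 (Y = 3 - 1*0 = 3 + 0 = 3)
o(c) = -6*c
Z = -88
I(U) = (-88 + U)*(U + 2*U*(U + U³)) (I(U) = (U - 88)*(U + (U + U*U²)*(U + U)) = (-88 + U)*(U + (U + U³)*(2*U)) = (-88 + U)*(U + 2*U*(U + U³)))
47120 - I(o(Y)) = 47120 - (-6*3)*(-88 - 176*(-6*3)³ - (-1050)*3 + 2*(-6*3)² + 2*(-6*3)⁴) = 47120 - (-18)*(-88 - 176*(-18)³ - 175*(-18) + 2*(-18)² + 2*(-18)⁴) = 47120 - (-18)*(-88 - 176*(-5832) + 3150 + 2*324 + 2*104976) = 47120 - (-18)*(-88 + 1026432 + 3150 + 648 + 209952) = 47120 - (-18)*1240094 = 47120 - 1*(-22321692) = 47120 + 22321692 = 22368812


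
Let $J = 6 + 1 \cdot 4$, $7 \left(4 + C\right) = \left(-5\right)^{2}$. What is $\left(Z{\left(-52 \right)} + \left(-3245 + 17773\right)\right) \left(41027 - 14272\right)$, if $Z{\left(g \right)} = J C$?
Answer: $\frac{2720073830}{7} \approx 3.8858 \cdot 10^{8}$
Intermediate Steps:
$C = - \frac{3}{7}$ ($C = -4 + \frac{\left(-5\right)^{2}}{7} = -4 + \frac{1}{7} \cdot 25 = -4 + \frac{25}{7} = - \frac{3}{7} \approx -0.42857$)
$J = 10$ ($J = 6 + 4 = 10$)
$Z{\left(g \right)} = - \frac{30}{7}$ ($Z{\left(g \right)} = 10 \left(- \frac{3}{7}\right) = - \frac{30}{7}$)
$\left(Z{\left(-52 \right)} + \left(-3245 + 17773\right)\right) \left(41027 - 14272\right) = \left(- \frac{30}{7} + \left(-3245 + 17773\right)\right) \left(41027 - 14272\right) = \left(- \frac{30}{7} + 14528\right) 26755 = \frac{101666}{7} \cdot 26755 = \frac{2720073830}{7}$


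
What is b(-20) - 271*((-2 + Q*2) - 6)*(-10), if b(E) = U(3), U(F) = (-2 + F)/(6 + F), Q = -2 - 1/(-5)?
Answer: -282923/9 ≈ -31436.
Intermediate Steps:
Q = -9/5 (Q = -2 - 1*(-⅕) = -2 + ⅕ = -9/5 ≈ -1.8000)
U(F) = (-2 + F)/(6 + F)
b(E) = ⅑ (b(E) = (-2 + 3)/(6 + 3) = 1/9 = (⅑)*1 = ⅑)
b(-20) - 271*((-2 + Q*2) - 6)*(-10) = ⅑ - 271*((-2 - 9/5*2) - 6)*(-10) = ⅑ - 271*((-2 - 18/5) - 6)*(-10) = ⅑ - 271*(-28/5 - 6)*(-10) = ⅑ - (-15718)*(-10)/5 = ⅑ - 271*116 = ⅑ - 31436 = -282923/9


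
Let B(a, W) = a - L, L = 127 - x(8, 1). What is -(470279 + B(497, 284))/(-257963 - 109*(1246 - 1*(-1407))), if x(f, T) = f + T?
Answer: 78443/91190 ≈ 0.86022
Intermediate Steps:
x(f, T) = T + f
L = 118 (L = 127 - (1 + 8) = 127 - 1*9 = 127 - 9 = 118)
B(a, W) = -118 + a (B(a, W) = a - 1*118 = a - 118 = -118 + a)
-(470279 + B(497, 284))/(-257963 - 109*(1246 - 1*(-1407))) = -(470279 + (-118 + 497))/(-257963 - 109*(1246 - 1*(-1407))) = -(470279 + 379)/(-257963 - 109*(1246 + 1407)) = -470658/(-257963 - 109*2653) = -470658/(-257963 - 289177) = -470658/(-547140) = -470658*(-1)/547140 = -1*(-78443/91190) = 78443/91190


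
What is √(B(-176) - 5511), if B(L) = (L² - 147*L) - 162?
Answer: 5*√2047 ≈ 226.22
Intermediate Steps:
B(L) = -162 + L² - 147*L
√(B(-176) - 5511) = √((-162 + (-176)² - 147*(-176)) - 5511) = √((-162 + 30976 + 25872) - 5511) = √(56686 - 5511) = √51175 = 5*√2047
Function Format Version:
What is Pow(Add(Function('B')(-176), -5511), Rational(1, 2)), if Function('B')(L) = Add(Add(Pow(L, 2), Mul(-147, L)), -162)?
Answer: Mul(5, Pow(2047, Rational(1, 2))) ≈ 226.22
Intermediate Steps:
Function('B')(L) = Add(-162, Pow(L, 2), Mul(-147, L))
Pow(Add(Function('B')(-176), -5511), Rational(1, 2)) = Pow(Add(Add(-162, Pow(-176, 2), Mul(-147, -176)), -5511), Rational(1, 2)) = Pow(Add(Add(-162, 30976, 25872), -5511), Rational(1, 2)) = Pow(Add(56686, -5511), Rational(1, 2)) = Pow(51175, Rational(1, 2)) = Mul(5, Pow(2047, Rational(1, 2)))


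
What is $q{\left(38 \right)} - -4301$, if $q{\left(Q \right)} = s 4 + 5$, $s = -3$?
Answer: $4294$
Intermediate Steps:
$q{\left(Q \right)} = -7$ ($q{\left(Q \right)} = \left(-3\right) 4 + 5 = -12 + 5 = -7$)
$q{\left(38 \right)} - -4301 = -7 - -4301 = -7 + 4301 = 4294$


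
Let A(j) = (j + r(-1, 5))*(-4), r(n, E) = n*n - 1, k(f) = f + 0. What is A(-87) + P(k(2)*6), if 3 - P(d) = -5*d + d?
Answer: 399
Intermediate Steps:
k(f) = f
r(n, E) = -1 + n² (r(n, E) = n² - 1 = -1 + n²)
P(d) = 3 + 4*d (P(d) = 3 - (-5*d + d) = 3 - (-4)*d = 3 + 4*d)
A(j) = -4*j (A(j) = (j + (-1 + (-1)²))*(-4) = (j + (-1 + 1))*(-4) = (j + 0)*(-4) = j*(-4) = -4*j)
A(-87) + P(k(2)*6) = -4*(-87) + (3 + 4*(2*6)) = 348 + (3 + 4*12) = 348 + (3 + 48) = 348 + 51 = 399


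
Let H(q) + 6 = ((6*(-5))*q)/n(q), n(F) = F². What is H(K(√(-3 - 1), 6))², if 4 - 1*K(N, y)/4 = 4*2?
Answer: 1089/64 ≈ 17.016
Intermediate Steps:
K(N, y) = -16 (K(N, y) = 16 - 16*2 = 16 - 4*8 = 16 - 32 = -16)
H(q) = -6 - 30/q (H(q) = -6 + ((6*(-5))*q)/(q²) = -6 + (-30*q)/q² = -6 - 30/q)
H(K(√(-3 - 1), 6))² = (-6 - 30/(-16))² = (-6 - 30*(-1/16))² = (-6 + 15/8)² = (-33/8)² = 1089/64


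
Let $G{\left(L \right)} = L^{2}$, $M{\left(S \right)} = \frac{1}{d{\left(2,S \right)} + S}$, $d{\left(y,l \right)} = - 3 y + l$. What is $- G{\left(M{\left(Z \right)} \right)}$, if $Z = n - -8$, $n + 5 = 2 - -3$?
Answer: $- \frac{1}{100} \approx -0.01$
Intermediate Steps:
$d{\left(y,l \right)} = l - 3 y$
$n = 0$ ($n = -5 + \left(2 - -3\right) = -5 + \left(2 + 3\right) = -5 + 5 = 0$)
$Z = 8$ ($Z = 0 - -8 = 0 + 8 = 8$)
$M{\left(S \right)} = \frac{1}{-6 + 2 S}$ ($M{\left(S \right)} = \frac{1}{\left(S - 6\right) + S} = \frac{1}{\left(-6 + S\right) + S} = \frac{1}{-6 + 2 S}$)
$- G{\left(M{\left(Z \right)} \right)} = - \left(\frac{1}{2 \left(-3 + 8\right)}\right)^{2} = - \left(\frac{1}{2 \cdot 5}\right)^{2} = - \left(\frac{1}{2} \cdot \frac{1}{5}\right)^{2} = - \frac{1}{100}$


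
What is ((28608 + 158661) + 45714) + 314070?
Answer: 547053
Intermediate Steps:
((28608 + 158661) + 45714) + 314070 = (187269 + 45714) + 314070 = 232983 + 314070 = 547053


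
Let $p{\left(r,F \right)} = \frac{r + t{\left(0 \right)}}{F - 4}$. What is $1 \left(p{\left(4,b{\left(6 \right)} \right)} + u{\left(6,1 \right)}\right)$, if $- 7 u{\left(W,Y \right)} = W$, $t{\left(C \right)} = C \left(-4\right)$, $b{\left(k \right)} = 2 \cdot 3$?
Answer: $\frac{8}{7} \approx 1.1429$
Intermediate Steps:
$b{\left(k \right)} = 6$
$t{\left(C \right)} = - 4 C$
$u{\left(W,Y \right)} = - \frac{W}{7}$
$p{\left(r,F \right)} = \frac{r}{-4 + F}$ ($p{\left(r,F \right)} = \frac{r - 0}{F - 4} = \frac{r + 0}{-4 + F} = \frac{r}{-4 + F}$)
$1 \left(p{\left(4,b{\left(6 \right)} \right)} + u{\left(6,1 \right)}\right) = 1 \left(\frac{4}{-4 + 6} - \frac{6}{7}\right) = 1 \left(\frac{4}{2} - \frac{6}{7}\right) = 1 \left(4 \cdot \frac{1}{2} - \frac{6}{7}\right) = 1 \left(2 - \frac{6}{7}\right) = 1 \cdot \frac{8}{7} = \frac{8}{7}$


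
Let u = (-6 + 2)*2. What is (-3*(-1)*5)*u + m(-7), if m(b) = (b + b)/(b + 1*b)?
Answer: -119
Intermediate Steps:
u = -8 (u = -4*2 = -8)
m(b) = 1 (m(b) = (2*b)/(b + b) = (2*b)/((2*b)) = (2*b)*(1/(2*b)) = 1)
(-3*(-1)*5)*u + m(-7) = (-3*(-1)*5)*(-8) + 1 = (3*5)*(-8) + 1 = 15*(-8) + 1 = -120 + 1 = -119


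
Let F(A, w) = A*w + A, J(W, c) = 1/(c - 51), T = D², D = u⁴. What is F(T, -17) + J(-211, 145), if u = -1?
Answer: -1503/94 ≈ -15.989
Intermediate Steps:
D = 1 (D = (-1)⁴ = 1)
T = 1 (T = 1² = 1)
J(W, c) = 1/(-51 + c)
F(A, w) = A + A*w
F(T, -17) + J(-211, 145) = 1*(1 - 17) + 1/(-51 + 145) = 1*(-16) + 1/94 = -16 + 1/94 = -1503/94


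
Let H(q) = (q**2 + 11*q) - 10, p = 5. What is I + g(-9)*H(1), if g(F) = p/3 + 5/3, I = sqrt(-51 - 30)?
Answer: 20/3 + 9*I ≈ 6.6667 + 9.0*I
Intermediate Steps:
I = 9*I (I = sqrt(-81) = 9*I ≈ 9.0*I)
g(F) = 10/3 (g(F) = 5/3 + 5/3 = 10/3)
H(q) = -10 + q**2 + 11*q
I + g(-9)*H(1) = 9*I + 10*(-10 + 1**2 + 11*1)/3 = 9*I + 10*(-10 + 1 + 11)/3 = 9*I + (10/3)*2 = 9*I + 20/3 = 20/3 + 9*I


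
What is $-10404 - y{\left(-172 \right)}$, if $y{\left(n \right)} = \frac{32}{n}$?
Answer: $- \frac{447364}{43} \approx -10404.0$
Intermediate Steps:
$-10404 - y{\left(-172 \right)} = -10404 - \frac{32}{-172} = -10404 - 32 \left(- \frac{1}{172}\right) = -10404 - - \frac{8}{43} = -10404 + \frac{8}{43} = - \frac{447364}{43}$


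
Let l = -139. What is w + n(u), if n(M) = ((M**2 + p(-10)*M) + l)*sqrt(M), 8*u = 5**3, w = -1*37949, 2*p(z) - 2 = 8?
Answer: -37949 + 58645*sqrt(10)/256 ≈ -37225.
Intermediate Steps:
p(z) = 5 (p(z) = 1 + (1/2)*8 = 1 + 4 = 5)
w = -37949
u = 125/8 (u = (1/8)*5**3 = (1/8)*125 = 125/8 ≈ 15.625)
n(M) = sqrt(M)*(-139 + M**2 + 5*M) (n(M) = ((M**2 + 5*M) - 139)*sqrt(M) = (-139 + M**2 + 5*M)*sqrt(M) = sqrt(M)*(-139 + M**2 + 5*M))
w + n(u) = -37949 + sqrt(125/8)*(-139 + (125/8)**2 + 5*(125/8)) = -37949 + (5*sqrt(10)/4)*(-139 + 15625/64 + 625/8) = -37949 + (5*sqrt(10)/4)*(11729/64) = -37949 + 58645*sqrt(10)/256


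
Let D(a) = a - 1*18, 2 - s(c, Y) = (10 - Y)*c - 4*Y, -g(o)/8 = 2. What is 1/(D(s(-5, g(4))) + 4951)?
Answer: 1/5001 ≈ 0.00019996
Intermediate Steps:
g(o) = -16 (g(o) = -8*2 = -16)
s(c, Y) = 2 + 4*Y - c*(10 - Y) (s(c, Y) = 2 - ((10 - Y)*c - 4*Y) = 2 - (c*(10 - Y) - 4*Y) = 2 - (-4*Y + c*(10 - Y)) = 2 + (4*Y - c*(10 - Y)) = 2 + 4*Y - c*(10 - Y))
D(a) = -18 + a (D(a) = a - 18 = -18 + a)
1/(D(s(-5, g(4))) + 4951) = 1/((-18 + (2 - 10*(-5) + 4*(-16) - 16*(-5))) + 4951) = 1/((-18 + (2 + 50 - 64 + 80)) + 4951) = 1/((-18 + 68) + 4951) = 1/(50 + 4951) = 1/5001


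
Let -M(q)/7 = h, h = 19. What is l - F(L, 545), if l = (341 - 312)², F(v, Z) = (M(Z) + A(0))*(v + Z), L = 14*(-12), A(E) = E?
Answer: 50982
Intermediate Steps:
M(q) = -133 (M(q) = -7*19 = -133)
L = -168
F(v, Z) = -133*Z - 133*v (F(v, Z) = (-133 + 0)*(v + Z) = -133*(Z + v) = -133*Z - 133*v)
l = 841 (l = 29² = 841)
l - F(L, 545) = 841 - (-133*545 - 133*(-168)) = 841 - (-72485 + 22344) = 841 - 1*(-50141) = 841 + 50141 = 50982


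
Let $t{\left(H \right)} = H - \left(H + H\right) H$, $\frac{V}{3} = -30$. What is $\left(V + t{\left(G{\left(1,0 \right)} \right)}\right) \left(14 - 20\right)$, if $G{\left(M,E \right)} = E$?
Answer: $540$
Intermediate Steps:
$V = -90$ ($V = 3 \left(-30\right) = -90$)
$t{\left(H \right)} = H - 2 H^{2}$ ($t{\left(H \right)} = H - 2 H H = H - 2 H^{2}$)
$\left(V + t{\left(G{\left(1,0 \right)} \right)}\right) \left(14 - 20\right) = \left(-90 + 0 \left(1 - 0\right)\right) \left(14 - 20\right) = \left(-90 + 0 \left(1 + 0\right)\right) \left(-6\right) = \left(-90 + 0 \cdot 1\right) \left(-6\right) = \left(-90 + 0\right) \left(-6\right) = \left(-90\right) \left(-6\right) = 540$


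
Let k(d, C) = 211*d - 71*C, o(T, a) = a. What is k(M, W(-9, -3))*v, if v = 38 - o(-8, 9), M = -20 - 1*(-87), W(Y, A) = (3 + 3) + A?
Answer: 403796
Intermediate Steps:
W(Y, A) = 6 + A
M = 67 (M = -20 + 87 = 67)
k(d, C) = -71*C + 211*d
v = 29 (v = 38 - 1*9 = 38 - 9 = 29)
k(M, W(-9, -3))*v = (-71*(6 - 3) + 211*67)*29 = (-71*3 + 14137)*29 = (-213 + 14137)*29 = 13924*29 = 403796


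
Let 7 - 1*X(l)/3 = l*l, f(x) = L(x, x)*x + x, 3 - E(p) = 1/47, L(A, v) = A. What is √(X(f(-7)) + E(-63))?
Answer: 7*I*√237491/47 ≈ 72.581*I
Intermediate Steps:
E(p) = 140/47 (E(p) = 3 - 1/47 = 140/47)
f(x) = x + x² (f(x) = x*x + x = x² + x = x + x²)
X(l) = 21 - 3*l² (X(l) = 21 - 3*l*l = 21 - 3*l²)
√(X(f(-7)) + E(-63)) = √((21 - 3*49*(1 - 7)²) + 140/47) = √((21 - 3*(-7*(-6))²) + 140/47) = √((21 - 3*42²) + 140/47) = √((21 - 3*1764) + 140/47) = √((21 - 5292) + 140/47) = √(-5271 + 140/47) = √(-247597/47) = 7*I*√237491/47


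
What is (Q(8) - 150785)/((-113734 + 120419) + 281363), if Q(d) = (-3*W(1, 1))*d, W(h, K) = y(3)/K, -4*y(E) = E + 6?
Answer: -427/816 ≈ -0.52328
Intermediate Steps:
y(E) = -3/2 - E/4 (y(E) = -(E + 6)/4 = -(6 + E)/4 = -3/2 - E/4)
W(h, K) = -9/(4*K) (W(h, K) = (-3/2 - ¼*3)/K = (-3/2 - ¾)/K = -9/(4*K))
Q(d) = 27*d/4 (Q(d) = (-(-27)/(4*1))*d = (-(-27)/4)*d = (-3*(-9/4))*d = 27*d/4)
(Q(8) - 150785)/((-113734 + 120419) + 281363) = ((27/4)*8 - 150785)/((-113734 + 120419) + 281363) = (54 - 150785)/(6685 + 281363) = -150731/288048 = -150731*1/288048 = -427/816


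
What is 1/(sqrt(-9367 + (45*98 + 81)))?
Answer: -I*sqrt(1219)/2438 ≈ -0.014321*I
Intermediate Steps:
1/(sqrt(-9367 + (45*98 + 81))) = 1/(sqrt(-9367 + (4410 + 81))) = 1/(sqrt(-9367 + 4491)) = 1/(sqrt(-4876)) = 1/(2*I*sqrt(1219)) = -I*sqrt(1219)/2438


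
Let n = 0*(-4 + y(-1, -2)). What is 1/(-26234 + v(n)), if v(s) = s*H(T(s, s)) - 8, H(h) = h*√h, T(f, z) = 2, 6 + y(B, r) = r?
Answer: -1/26242 ≈ -3.8107e-5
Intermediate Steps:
y(B, r) = -6 + r
H(h) = h^(3/2)
n = 0 (n = 0*(-4 + (-6 - 2)) = 0*(-4 - 8) = 0*(-12) = 0)
v(s) = -8 + 2*s*√2 (v(s) = s*2^(3/2) - 8 = s*(2*√2) - 8 = 2*s*√2 - 8 = -8 + 2*s*√2)
1/(-26234 + v(n)) = 1/(-26234 + (-8 + 2*0*√2)) = 1/(-26234 + (-8 + 0)) = 1/(-26234 - 8) = 1/(-26242) = -1/26242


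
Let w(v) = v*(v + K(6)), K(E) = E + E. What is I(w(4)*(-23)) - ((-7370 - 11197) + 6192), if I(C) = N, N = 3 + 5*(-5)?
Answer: 12353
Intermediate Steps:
K(E) = 2*E
w(v) = v*(12 + v) (w(v) = v*(v + 2*6) = v*(v + 12) = v*(12 + v))
N = -22 (N = 3 - 25 = -22)
I(C) = -22
I(w(4)*(-23)) - ((-7370 - 11197) + 6192) = -22 - ((-7370 - 11197) + 6192) = -22 - (-18567 + 6192) = -22 - 1*(-12375) = -22 + 12375 = 12353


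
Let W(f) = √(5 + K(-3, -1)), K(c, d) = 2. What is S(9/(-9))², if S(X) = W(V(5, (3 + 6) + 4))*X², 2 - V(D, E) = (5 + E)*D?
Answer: 7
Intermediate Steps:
V(D, E) = 2 - D*(5 + E) (V(D, E) = 2 - (5 + E)*D = 2 - D*(5 + E))
W(f) = √7 (W(f) = √(5 + 2) = √7)
S(X) = √7*X²
S(9/(-9))² = (√7*(9/(-9))²)² = (√7*(9*(-⅑))²)² = (√7*(-1)²)² = (√7*1)² = (√7)² = 7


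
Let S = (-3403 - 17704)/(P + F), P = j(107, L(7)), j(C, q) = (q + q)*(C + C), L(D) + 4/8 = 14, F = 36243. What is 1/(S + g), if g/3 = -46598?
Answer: -42021/5874304781 ≈ -7.1534e-6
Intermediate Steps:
L(D) = 27/2 (L(D) = -½ + 14 = 27/2)
j(C, q) = 4*C*q (j(C, q) = (2*q)*(2*C) = 4*C*q)
P = 5778 (P = 4*107*(27/2) = 5778)
g = -139794 (g = 3*(-46598) = -139794)
S = -21107/42021 (S = (-3403 - 17704)/(5778 + 36243) = -21107/42021 ≈ -0.50230)
1/(S + g) = 1/(-21107/42021 - 139794) = 1/(-5874304781/42021) = -42021/5874304781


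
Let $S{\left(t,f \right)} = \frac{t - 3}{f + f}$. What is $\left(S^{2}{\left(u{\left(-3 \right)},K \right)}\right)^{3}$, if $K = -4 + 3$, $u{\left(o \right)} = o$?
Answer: $729$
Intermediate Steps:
$K = -1$
$S{\left(t,f \right)} = \frac{-3 + t}{2 f}$
$\left(S^{2}{\left(u{\left(-3 \right)},K \right)}\right)^{3} = \left(\left(\frac{-3 - 3}{2 \left(-1\right)}\right)^{2}\right)^{3} = \left(\left(\frac{1}{2} \left(-1\right) \left(-6\right)\right)^{2}\right)^{3} = \left(3^{2}\right)^{3} = 9^{3} = 729$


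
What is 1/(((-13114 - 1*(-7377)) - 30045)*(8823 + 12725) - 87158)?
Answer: -1/771117694 ≈ -1.2968e-9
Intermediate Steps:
1/(((-13114 - 1*(-7377)) - 30045)*(8823 + 12725) - 87158) = 1/(((-13114 + 7377) - 30045)*21548 - 87158) = 1/((-5737 - 30045)*21548 - 87158) = 1/(-35782*21548 - 87158) = 1/(-771030536 - 87158) = 1/(-771117694) = -1/771117694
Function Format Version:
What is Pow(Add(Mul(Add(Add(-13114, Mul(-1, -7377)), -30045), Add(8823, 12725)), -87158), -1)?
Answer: Rational(-1, 771117694) ≈ -1.2968e-9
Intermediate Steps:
Pow(Add(Mul(Add(Add(-13114, Mul(-1, -7377)), -30045), Add(8823, 12725)), -87158), -1) = Pow(Add(Mul(Add(Add(-13114, 7377), -30045), 21548), -87158), -1) = Pow(Add(Mul(Add(-5737, -30045), 21548), -87158), -1) = Pow(Add(Mul(-35782, 21548), -87158), -1) = Pow(Add(-771030536, -87158), -1) = Pow(-771117694, -1) = Rational(-1, 771117694)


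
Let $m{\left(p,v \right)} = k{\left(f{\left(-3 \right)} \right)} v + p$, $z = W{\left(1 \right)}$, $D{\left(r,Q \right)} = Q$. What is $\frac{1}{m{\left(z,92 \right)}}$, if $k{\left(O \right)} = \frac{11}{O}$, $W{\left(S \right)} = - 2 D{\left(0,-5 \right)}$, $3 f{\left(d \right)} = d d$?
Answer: $\frac{3}{1042} \approx 0.0028791$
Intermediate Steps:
$f{\left(d \right)} = \frac{d^{2}}{3}$ ($f{\left(d \right)} = \frac{d d}{3} = \frac{d^{2}}{3}$)
$W{\left(S \right)} = 10$ ($W{\left(S \right)} = \left(-2\right) \left(-5\right) = 10$)
$z = 10$
$m{\left(p,v \right)} = p + \frac{11 v}{3}$ ($m{\left(p,v \right)} = \frac{11}{\frac{1}{3} \left(-3\right)^{2}} v + p = \frac{11}{\frac{1}{3} \cdot 9} v + p = \frac{11}{3} v + p = 11 \cdot \frac{1}{3} v + p = \frac{11 v}{3} + p = p + \frac{11 v}{3}$)
$\frac{1}{m{\left(z,92 \right)}} = \frac{1}{10 + \frac{11}{3} \cdot 92} = \frac{1}{10 + \frac{1012}{3}} = \frac{1}{\frac{1042}{3}} = \frac{3}{1042}$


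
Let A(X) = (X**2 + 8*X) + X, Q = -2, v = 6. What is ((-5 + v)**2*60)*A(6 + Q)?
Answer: 3120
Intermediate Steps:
A(X) = X**2 + 9*X
((-5 + v)**2*60)*A(6 + Q) = ((-5 + 6)**2*60)*((6 - 2)*(9 + (6 - 2))) = (1**2*60)*(4*(9 + 4)) = (1*60)*(4*13) = 60*52 = 3120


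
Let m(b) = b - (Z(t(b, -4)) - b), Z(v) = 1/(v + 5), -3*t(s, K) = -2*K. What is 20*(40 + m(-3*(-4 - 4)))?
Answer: 12260/7 ≈ 1751.4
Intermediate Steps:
t(s, K) = 2*K/3 (t(s, K) = -(-2)*K/3 = 2*K/3)
Z(v) = 1/(5 + v)
m(b) = -3/7 + 2*b (m(b) = b - (1/(5 + (⅔)*(-4)) - b) = b - (1/(5 - 8/3) - b) = b - (1/(7/3) - b) = b - (3/7 - b) = b + (-3/7 + b) = -3/7 + 2*b)
20*(40 + m(-3*(-4 - 4))) = 20*(40 + (-3/7 + 2*(-3*(-4 - 4)))) = 20*(40 + (-3/7 + 2*(-3*(-8)))) = 20*(40 + (-3/7 + 2*24)) = 20*(40 + (-3/7 + 48)) = 20*(40 + 333/7) = 20*(613/7) = 12260/7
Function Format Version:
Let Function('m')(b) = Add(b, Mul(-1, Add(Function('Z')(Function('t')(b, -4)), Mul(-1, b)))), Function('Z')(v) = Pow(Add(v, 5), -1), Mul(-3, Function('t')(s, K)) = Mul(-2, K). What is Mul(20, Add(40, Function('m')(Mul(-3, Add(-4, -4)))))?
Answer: Rational(12260, 7) ≈ 1751.4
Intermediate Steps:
Function('t')(s, K) = Mul(Rational(2, 3), K) (Function('t')(s, K) = Mul(Rational(-1, 3), Mul(-2, K)) = Mul(Rational(2, 3), K))
Function('Z')(v) = Pow(Add(5, v), -1)
Function('m')(b) = Add(Rational(-3, 7), Mul(2, b)) (Function('m')(b) = Add(b, Mul(-1, Add(Pow(Add(5, Mul(Rational(2, 3), -4)), -1), Mul(-1, b)))) = Add(b, Mul(-1, Add(Pow(Add(5, Rational(-8, 3)), -1), Mul(-1, b)))) = Add(b, Mul(-1, Add(Pow(Rational(7, 3), -1), Mul(-1, b)))) = Add(b, Mul(-1, Add(Rational(3, 7), Mul(-1, b)))) = Add(b, Add(Rational(-3, 7), b)) = Add(Rational(-3, 7), Mul(2, b)))
Mul(20, Add(40, Function('m')(Mul(-3, Add(-4, -4))))) = Mul(20, Add(40, Add(Rational(-3, 7), Mul(2, Mul(-3, Add(-4, -4)))))) = Mul(20, Add(40, Add(Rational(-3, 7), Mul(2, Mul(-3, -8))))) = Mul(20, Add(40, Add(Rational(-3, 7), Mul(2, 24)))) = Mul(20, Add(40, Add(Rational(-3, 7), 48))) = Mul(20, Add(40, Rational(333, 7))) = Mul(20, Rational(613, 7)) = Rational(12260, 7)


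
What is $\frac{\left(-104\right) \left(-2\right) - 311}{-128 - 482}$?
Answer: $\frac{103}{610} \approx 0.16885$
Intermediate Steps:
$\frac{\left(-104\right) \left(-2\right) - 311}{-128 - 482} = \frac{208 - 311}{-610} = \left(-103\right) \left(- \frac{1}{610}\right) = \frac{103}{610}$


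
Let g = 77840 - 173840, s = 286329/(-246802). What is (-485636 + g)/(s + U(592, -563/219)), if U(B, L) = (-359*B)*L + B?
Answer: -31437215247768/29562599541373 ≈ -1.0634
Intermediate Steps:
s = -286329/246802 (s = 286329*(-1/246802) = -286329/246802 ≈ -1.1602)
U(B, L) = B - 359*B*L (U(B, L) = -359*B*L + B = B - 359*B*L)
g = -96000
(-485636 + g)/(s + U(592, -563/219)) = (-485636 - 96000)/(-286329/246802 + 592*(1 - (-202117)/219)) = -581636/(-286329/246802 + 592*(1 - (-202117)/219)) = -581636/(-286329/246802 + 592*(1 - 359*(-563/219))) = -581636/(-286329/246802 + 592*(1 + 202117/219)) = -581636/(-286329/246802 + 592*(202336/219)) = -581636/(-286329/246802 + 119782912/219) = -581636/29562599541373/54049638 = -581636*54049638/29562599541373 = -31437215247768/29562599541373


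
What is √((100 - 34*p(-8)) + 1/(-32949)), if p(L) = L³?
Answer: √2111925064151/10983 ≈ 132.32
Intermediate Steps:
√((100 - 34*p(-8)) + 1/(-32949)) = √((100 - 34*(-8)³) + 1/(-32949)) = √((100 - 34*(-512)) - 1/32949) = √((100 + 17408) - 1/32949) = √(17508 - 1/32949) = √(576871091/32949) = √2111925064151/10983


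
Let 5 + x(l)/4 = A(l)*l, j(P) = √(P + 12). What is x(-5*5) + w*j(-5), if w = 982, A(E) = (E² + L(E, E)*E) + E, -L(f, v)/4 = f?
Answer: 189980 + 982*√7 ≈ 1.9258e+5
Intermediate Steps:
L(f, v) = -4*f
A(E) = E - 3*E² (A(E) = (E² + (-4*E)*E) + E = (E² - 4*E²) + E = -3*E² + E = E - 3*E²)
j(P) = √(12 + P)
x(l) = -20 + 4*l²*(1 - 3*l) (x(l) = -20 + 4*((l*(1 - 3*l))*l) = -20 + 4*(l²*(1 - 3*l)) = -20 + 4*l²*(1 - 3*l))
x(-5*5) + w*j(-5) = (-20 + 4*(-5*5)²*(1 - (-15)*5)) + 982*√(12 - 5) = (-20 + 4*(-25)²*(1 - 3*(-25))) + 982*√7 = (-20 + 4*625*(1 + 75)) + 982*√7 = (-20 + 4*625*76) + 982*√7 = (-20 + 190000) + 982*√7 = 189980 + 982*√7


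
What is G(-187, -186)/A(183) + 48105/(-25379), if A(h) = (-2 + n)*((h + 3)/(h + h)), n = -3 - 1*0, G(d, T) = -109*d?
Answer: -31562765852/3933745 ≈ -8023.6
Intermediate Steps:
n = -3 (n = -3 + 0 = -3)
A(h) = -5*(3 + h)/(2*h) (A(h) = (-2 - 3)*((h + 3)/(h + h)) = -5*(3 + h)/(2*h))
G(-187, -186)/A(183) + 48105/(-25379) = (-109*(-187))/(((5/2)*(-3 - 1*183)/183)) + 48105/(-25379) = 20383/(((5/2)*(1/183)*(-3 - 183))) + 48105*(-1/25379) = 20383/(((5/2)*(1/183)*(-186))) - 48105/25379 = 20383/(-155/61) - 48105/25379 = 20383*(-61/155) - 48105/25379 = -1243363/155 - 48105/25379 = -31562765852/3933745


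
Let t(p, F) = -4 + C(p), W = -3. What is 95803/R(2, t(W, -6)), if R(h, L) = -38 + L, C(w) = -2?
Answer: -95803/44 ≈ -2177.3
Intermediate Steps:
t(p, F) = -6 (t(p, F) = -4 - 2 = -6)
95803/R(2, t(W, -6)) = 95803/(-38 - 6) = 95803/(-44) = 95803*(-1/44) = -95803/44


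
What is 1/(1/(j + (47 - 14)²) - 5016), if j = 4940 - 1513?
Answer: -4516/22652255 ≈ -0.00019936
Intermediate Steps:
j = 3427
1/(1/(j + (47 - 14)²) - 5016) = 1/(1/(3427 + (47 - 14)²) - 5016) = 1/(1/(3427 + 33²) - 5016) = 1/(1/(3427 + 1089) - 5016) = 1/(1/4516 - 5016) = 1/(-22652255/4516) = -4516/22652255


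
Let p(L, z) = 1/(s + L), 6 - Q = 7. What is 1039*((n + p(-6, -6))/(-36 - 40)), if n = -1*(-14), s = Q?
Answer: -100783/532 ≈ -189.44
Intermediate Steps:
Q = -1 (Q = 6 - 1*7 = 6 - 7 = -1)
s = -1
p(L, z) = 1/(-1 + L)
n = 14
1039*((n + p(-6, -6))/(-36 - 40)) = 1039*((14 + 1/(-1 - 6))/(-36 - 40)) = 1039*((14 + 1/(-7))/(-76)) = 1039*((14 - ⅐)*(-1/76)) = 1039*((97/7)*(-1/76)) = 1039*(-97/532) = -100783/532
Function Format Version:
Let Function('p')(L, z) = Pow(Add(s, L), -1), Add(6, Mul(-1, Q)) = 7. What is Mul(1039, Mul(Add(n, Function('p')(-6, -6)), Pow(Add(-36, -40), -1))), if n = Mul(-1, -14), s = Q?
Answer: Rational(-100783, 532) ≈ -189.44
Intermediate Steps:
Q = -1 (Q = Add(6, Mul(-1, 7)) = Add(6, -7) = -1)
s = -1
Function('p')(L, z) = Pow(Add(-1, L), -1)
n = 14
Mul(1039, Mul(Add(n, Function('p')(-6, -6)), Pow(Add(-36, -40), -1))) = Mul(1039, Mul(Add(14, Pow(Add(-1, -6), -1)), Pow(Add(-36, -40), -1))) = Mul(1039, Mul(Add(14, Pow(-7, -1)), Pow(-76, -1))) = Mul(1039, Mul(Add(14, Rational(-1, 7)), Rational(-1, 76))) = Mul(1039, Mul(Rational(97, 7), Rational(-1, 76))) = Mul(1039, Rational(-97, 532)) = Rational(-100783, 532)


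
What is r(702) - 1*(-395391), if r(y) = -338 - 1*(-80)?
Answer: 395133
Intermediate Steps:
r(y) = -258 (r(y) = -338 + 80 = -258)
r(702) - 1*(-395391) = -258 - 1*(-395391) = -258 + 395391 = 395133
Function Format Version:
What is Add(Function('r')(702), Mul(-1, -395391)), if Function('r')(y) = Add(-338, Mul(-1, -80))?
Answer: 395133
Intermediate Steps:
Function('r')(y) = -258 (Function('r')(y) = Add(-338, 80) = -258)
Add(Function('r')(702), Mul(-1, -395391)) = Add(-258, Mul(-1, -395391)) = Add(-258, 395391) = 395133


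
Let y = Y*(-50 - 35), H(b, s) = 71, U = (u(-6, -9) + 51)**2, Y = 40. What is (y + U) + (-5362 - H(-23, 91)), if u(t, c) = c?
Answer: -7069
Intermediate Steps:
U = 1764 (U = (-9 + 51)**2 = 42**2 = 1764)
y = -3400 (y = 40*(-50 - 35) = 40*(-85) = -3400)
(y + U) + (-5362 - H(-23, 91)) = (-3400 + 1764) + (-5362 - 1*71) = -1636 + (-5362 - 71) = -1636 - 5433 = -7069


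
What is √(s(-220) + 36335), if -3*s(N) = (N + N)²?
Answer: I*√253785/3 ≈ 167.92*I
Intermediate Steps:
s(N) = -4*N²/3 (s(N) = -(N + N)²/3 = -4*N²/3)
√(s(-220) + 36335) = √(-4/3*(-220)² + 36335) = √(-4/3*48400 + 36335) = √(-193600/3 + 36335) = √(-84595/3) = I*√253785/3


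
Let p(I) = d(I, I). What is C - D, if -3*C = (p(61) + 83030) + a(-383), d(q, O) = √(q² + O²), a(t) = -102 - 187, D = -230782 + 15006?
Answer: 564587/3 - 61*√2/3 ≈ 1.8817e+5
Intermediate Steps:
D = -215776
a(t) = -289
d(q, O) = √(O² + q²)
p(I) = √2*√(I²) (p(I) = √(I² + I²) = √(2*I²) = √2*√(I²))
C = -82741/3 - 61*√2/3 (C = -((√2*√(61²) + 83030) - 289)/3 = -((√2*√3721 + 83030) - 289)/3 = -((√2*61 + 83030) - 289)/3 = -((61*√2 + 83030) - 289)/3 = -((83030 + 61*√2) - 289)/3 = -(82741 + 61*√2)/3 = -82741/3 - 61*√2/3 ≈ -27609.)
C - D = (-82741/3 - 61*√2/3) - 1*(-215776) = (-82741/3 - 61*√2/3) + 215776 = 564587/3 - 61*√2/3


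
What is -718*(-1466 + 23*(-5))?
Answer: 1135158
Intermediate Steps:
-718*(-1466 + 23*(-5)) = -718*(-1466 - 115) = -718*(-1581) = 1135158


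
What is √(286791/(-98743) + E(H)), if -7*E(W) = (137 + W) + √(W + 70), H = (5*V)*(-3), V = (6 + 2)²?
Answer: √(54783175680352 - 68251260343*I*√890)/691201 ≈ 10.71 - 0.19896*I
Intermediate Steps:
V = 64 (V = 8² = 64)
H = -960 (H = (5*64)*(-3) = 320*(-3) = -960)
E(W) = -137/7 - W/7 - √(70 + W)/7 (E(W) = -((137 + W) + √(W + 70))/7 = -((137 + W) + √(70 + W))/7 = -(137 + W + √(70 + W))/7 = -137/7 - W/7 - √(70 + W)/7)
√(286791/(-98743) + E(H)) = √(286791/(-98743) + (-137/7 - ⅐*(-960) - √(70 - 960)/7)) = √(286791*(-1/98743) + (-137/7 + 960/7 - I*√890/7)) = √(-286791/98743 + (-137/7 + 960/7 - I*√890/7)) = √(-286791/98743 + (823/7 - I*√890/7)) = √(79257952/691201 - I*√890/7)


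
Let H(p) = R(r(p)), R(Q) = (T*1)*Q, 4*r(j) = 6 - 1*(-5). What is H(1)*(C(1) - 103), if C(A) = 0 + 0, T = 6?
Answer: -3399/2 ≈ -1699.5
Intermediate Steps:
C(A) = 0
r(j) = 11/4 (r(j) = (6 - 1*(-5))/4 = (6 + 5)/4 = (¼)*11 = 11/4)
R(Q) = 6*Q (R(Q) = (6*1)*Q = 6*Q)
H(p) = 33/2 (H(p) = 6*(11/4) = 33/2)
H(1)*(C(1) - 103) = 33*(0 - 103)/2 = (33/2)*(-103) = -3399/2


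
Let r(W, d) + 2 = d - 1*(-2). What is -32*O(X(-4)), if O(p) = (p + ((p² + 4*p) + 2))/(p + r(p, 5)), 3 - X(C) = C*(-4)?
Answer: 424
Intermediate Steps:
r(W, d) = d (r(W, d) = -2 + (d - 1*(-2)) = -2 + (d + 2) = -2 + (2 + d) = d)
X(C) = 3 + 4*C (X(C) = 3 - C*(-4) = 3 - (-4)*C = 3 + 4*C)
O(p) = (2 + p² + 5*p)/(5 + p) (O(p) = (p + ((p² + 4*p) + 2))/(p + 5) = (p + (2 + p² + 4*p))/(5 + p) = (2 + p² + 5*p)/(5 + p))
-32*O(X(-4)) = -32*(2 + (3 + 4*(-4))² + 5*(3 + 4*(-4)))/(5 + (3 + 4*(-4))) = -32*(2 + (3 - 16)² + 5*(3 - 16))/(5 + (3 - 16)) = -32*(2 + (-13)² + 5*(-13))/(5 - 13) = -32*(2 + 169 - 65)/(-8) = -(-4)*106 = -32*(-53/4) = 424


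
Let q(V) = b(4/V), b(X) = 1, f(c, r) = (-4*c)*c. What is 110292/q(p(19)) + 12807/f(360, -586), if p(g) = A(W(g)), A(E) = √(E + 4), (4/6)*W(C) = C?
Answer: 6352817777/57600 ≈ 1.1029e+5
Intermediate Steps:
W(C) = 3*C/2
f(c, r) = -4*c²
A(E) = √(4 + E)
p(g) = √(4 + 3*g/2)
q(V) = 1
110292/q(p(19)) + 12807/f(360, -586) = 110292/1 + 12807/((-4*360²)) = 110292*1 + 12807/((-4*129600)) = 110292 + 12807/(-518400) = 110292 + 12807*(-1/518400) = 110292 - 1423/57600 = 6352817777/57600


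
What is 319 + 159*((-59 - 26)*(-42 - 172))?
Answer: 2892529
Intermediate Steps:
319 + 159*((-59 - 26)*(-42 - 172)) = 319 + 159*(-85*(-214)) = 319 + 159*18190 = 319 + 2892210 = 2892529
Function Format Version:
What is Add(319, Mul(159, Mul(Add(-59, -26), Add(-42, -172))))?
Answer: 2892529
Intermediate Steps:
Add(319, Mul(159, Mul(Add(-59, -26), Add(-42, -172)))) = Add(319, Mul(159, Mul(-85, -214))) = Add(319, Mul(159, 18190)) = Add(319, 2892210) = 2892529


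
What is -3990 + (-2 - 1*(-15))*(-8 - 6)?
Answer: -4172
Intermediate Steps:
-3990 + (-2 - 1*(-15))*(-8 - 6) = -3990 + (-2 + 15)*(-14) = -3990 + 13*(-14) = -3990 - 182 = -4172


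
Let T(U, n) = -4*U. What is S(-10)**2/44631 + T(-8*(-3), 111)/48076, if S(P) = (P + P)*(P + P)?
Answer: 1921968856/536419989 ≈ 3.5830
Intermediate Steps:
S(P) = 4*P**2 (S(P) = (2*P)*(2*P) = 4*P**2)
S(-10)**2/44631 + T(-8*(-3), 111)/48076 = (4*(-10)**2)**2/44631 - (-32)*(-3)/48076 = (4*100)**2*(1/44631) - 4*24*(1/48076) = 400**2*(1/44631) - 96*1/48076 = 160000*(1/44631) - 24/12019 = 160000/44631 - 24/12019 = 1921968856/536419989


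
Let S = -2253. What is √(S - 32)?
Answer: I*√2285 ≈ 47.802*I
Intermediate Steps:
√(S - 32) = √(-2253 - 32) = √(-2285) = I*√2285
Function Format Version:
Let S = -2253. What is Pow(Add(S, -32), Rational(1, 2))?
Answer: Mul(I, Pow(2285, Rational(1, 2))) ≈ Mul(47.802, I)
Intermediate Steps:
Pow(Add(S, -32), Rational(1, 2)) = Pow(Add(-2253, -32), Rational(1, 2)) = Pow(-2285, Rational(1, 2)) = Mul(I, Pow(2285, Rational(1, 2)))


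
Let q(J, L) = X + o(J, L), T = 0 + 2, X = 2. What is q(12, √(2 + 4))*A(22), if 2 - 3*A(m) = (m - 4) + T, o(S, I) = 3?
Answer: -30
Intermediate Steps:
T = 2
A(m) = 4/3 - m/3 (A(m) = ⅔ - ((m - 4) + 2)/3 = ⅔ - ((-4 + m) + 2)/3 = ⅔ - (-2 + m)/3 = ⅔ + (⅔ - m/3) = 4/3 - m/3)
q(J, L) = 5 (q(J, L) = 2 + 3 = 5)
q(12, √(2 + 4))*A(22) = 5*(4/3 - ⅓*22) = 5*(4/3 - 22/3) = 5*(-6) = -30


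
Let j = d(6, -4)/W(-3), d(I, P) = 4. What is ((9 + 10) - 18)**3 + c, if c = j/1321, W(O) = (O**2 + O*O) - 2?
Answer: 5285/5284 ≈ 1.0002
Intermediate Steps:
W(O) = -2 + 2*O**2 (W(O) = (O**2 + O**2) - 2 = 2*O**2 - 2 = -2 + 2*O**2)
j = 1/4 (j = 4/(-2 + 2*(-3)**2) = 4/(-2 + 2*9) = 4/(-2 + 18) = 4/16 = 4*(1/16) = 1/4 ≈ 0.25000)
c = 1/5284 (c = (1/4)/1321 = (1/1321)*(1/4) = 1/5284 ≈ 0.00018925)
((9 + 10) - 18)**3 + c = ((9 + 10) - 18)**3 + 1/5284 = (19 - 18)**3 + 1/5284 = 1**3 + 1/5284 = 1 + 1/5284 = 5285/5284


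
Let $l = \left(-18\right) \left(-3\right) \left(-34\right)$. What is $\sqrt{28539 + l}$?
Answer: $3 \sqrt{2967} \approx 163.41$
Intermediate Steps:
$l = -1836$ ($l = 54 \left(-34\right) = -1836$)
$\sqrt{28539 + l} = \sqrt{28539 - 1836} = \sqrt{26703} = 3 \sqrt{2967}$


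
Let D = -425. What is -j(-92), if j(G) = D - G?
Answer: 333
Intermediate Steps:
j(G) = -425 - G
-j(-92) = -(-425 - 1*(-92)) = -(-425 + 92) = -1*(-333) = 333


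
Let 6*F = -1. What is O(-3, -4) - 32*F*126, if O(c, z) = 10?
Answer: 682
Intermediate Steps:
F = -⅙ (F = (⅙)*(-1) = -⅙ ≈ -0.16667)
O(-3, -4) - 32*F*126 = 10 - 32*(-⅙)*126 = 10 + (16/3)*126 = 10 + 672 = 682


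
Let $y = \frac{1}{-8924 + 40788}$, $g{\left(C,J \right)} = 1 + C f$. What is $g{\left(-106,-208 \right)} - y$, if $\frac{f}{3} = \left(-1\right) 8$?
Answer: $\frac{81093879}{31864} \approx 2545.0$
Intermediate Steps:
$f = -24$ ($f = 3 \left(\left(-1\right) 8\right) = 3 \left(-8\right) = -24$)
$g{\left(C,J \right)} = 1 - 24 C$ ($g{\left(C,J \right)} = 1 + C \left(-24\right) = 1 - 24 C$)
$y = \frac{1}{31864} \approx 3.1383 \cdot 10^{-5}$
$g{\left(-106,-208 \right)} - y = \left(1 - -2544\right) - \frac{1}{31864} = \left(1 + 2544\right) - \frac{1}{31864} = 2545 - \frac{1}{31864} = \frac{81093879}{31864}$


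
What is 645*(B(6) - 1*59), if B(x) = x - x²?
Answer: -57405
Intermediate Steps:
645*(B(6) - 1*59) = 645*(6*(1 - 1*6) - 1*59) = 645*(6*(1 - 6) - 59) = 645*(6*(-5) - 59) = 645*(-30 - 59) = 645*(-89) = -57405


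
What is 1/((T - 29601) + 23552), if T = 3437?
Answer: -1/2612 ≈ -0.00038285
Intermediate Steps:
1/((T - 29601) + 23552) = 1/((3437 - 29601) + 23552) = 1/(-26164 + 23552) = 1/(-2612) = -1/2612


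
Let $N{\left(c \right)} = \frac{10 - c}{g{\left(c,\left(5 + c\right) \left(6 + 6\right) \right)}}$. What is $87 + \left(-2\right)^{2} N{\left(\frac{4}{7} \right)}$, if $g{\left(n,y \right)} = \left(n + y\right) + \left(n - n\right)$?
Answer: $\frac{5166}{59} \approx 87.559$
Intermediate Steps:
$g{\left(n,y \right)} = n + y$ ($g{\left(n,y \right)} = \left(n + y\right) + 0 = n + y$)
$N{\left(c \right)} = \frac{10 - c}{60 + 13 c}$ ($N{\left(c \right)} = \frac{10 - c}{c + \left(5 + c\right) \left(6 + 6\right)} = \frac{10 - c}{c + \left(5 + c\right) 12} = \frac{10 - c}{c + \left(60 + 12 c\right)} = \frac{10 - c}{60 + 13 c}$)
$87 + \left(-2\right)^{2} N{\left(\frac{4}{7} \right)} = 87 + \left(-2\right)^{2} \frac{10 - \frac{4}{7}}{60 + 13 \cdot \frac{4}{7}} = 87 + 4 \frac{10 - 4 \cdot \frac{1}{7}}{60 + 13 \cdot 4 \cdot \frac{1}{7}} = 87 + 4 \frac{10 - \frac{4}{7}}{60 + 13 \cdot \frac{4}{7}} = 87 + 4 \frac{10 - \frac{4}{7}}{60 + \frac{52}{7}} = 87 + 4 \frac{1}{\frac{472}{7}} \cdot \frac{66}{7} = 87 + 4 \cdot \frac{7}{472} \cdot \frac{66}{7} = 87 + 4 \cdot \frac{33}{236} = 87 + \frac{33}{59} = \frac{5166}{59}$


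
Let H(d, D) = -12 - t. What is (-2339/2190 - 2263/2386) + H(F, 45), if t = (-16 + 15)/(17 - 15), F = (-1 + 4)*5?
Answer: -35314117/2612670 ≈ -13.516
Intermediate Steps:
F = 15 (F = 3*5 = 15)
t = -½ (t = -1/2 = -1*½ = -½ ≈ -0.50000)
H(d, D) = -23/2 (H(d, D) = -12 - 1*(-½) = -12 + ½ = -23/2)
(-2339/2190 - 2263/2386) + H(F, 45) = (-2339/2190 - 2263/2386) - 23/2 = -2634206/1306335 - 23/2 = -35314117/2612670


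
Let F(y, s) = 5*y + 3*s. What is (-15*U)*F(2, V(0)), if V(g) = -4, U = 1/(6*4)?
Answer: 5/4 ≈ 1.2500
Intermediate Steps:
U = 1/24 ≈ 0.041667
F(y, s) = 3*s + 5*y
(-15*U)*F(2, V(0)) = (-15*1/24)*(3*(-4) + 5*2) = -5*(-12 + 10)/8 = -5/8*(-2) = 5/4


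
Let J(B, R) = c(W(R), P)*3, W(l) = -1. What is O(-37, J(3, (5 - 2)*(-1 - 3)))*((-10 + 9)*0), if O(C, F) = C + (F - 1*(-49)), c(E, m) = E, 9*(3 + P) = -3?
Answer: 0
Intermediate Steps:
P = -10/3 (P = -3 + (1/9)*(-3) = -3 - 1/3 = -10/3 ≈ -3.3333)
J(B, R) = -3 (J(B, R) = -1*3 = -3)
O(C, F) = 49 + C + F (O(C, F) = C + (F + 49) = C + (49 + F) = 49 + C + F)
O(-37, J(3, (5 - 2)*(-1 - 3)))*((-10 + 9)*0) = (49 - 37 - 3)*((-10 + 9)*0) = 9*(-1*0) = 9*0 = 0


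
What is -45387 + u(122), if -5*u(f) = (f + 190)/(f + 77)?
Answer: -45160377/995 ≈ -45387.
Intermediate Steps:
u(f) = -(190 + f)/(5*(77 + f)) (u(f) = -(f + 190)/(5*(f + 77)) = -(190 + f)/(5*(77 + f)))
-45387 + u(122) = -45387 + (-190 - 1*122)/(5*(77 + 122)) = -45387 + (1/5)*(-190 - 122)/199 = -45387 + (1/5)*(1/199)*(-312) = -45387 - 312/995 = -45160377/995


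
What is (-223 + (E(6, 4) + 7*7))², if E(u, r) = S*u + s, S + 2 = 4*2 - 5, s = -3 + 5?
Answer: 27556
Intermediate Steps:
s = 2
S = 1 (S = -2 + (4*2 - 5) = -2 + (8 - 5) = -2 + 3 = 1)
E(u, r) = 2 + u (E(u, r) = 1*u + 2 = u + 2 = 2 + u)
(-223 + (E(6, 4) + 7*7))² = (-223 + ((2 + 6) + 7*7))² = (-223 + (8 + 49))² = (-223 + 57)² = (-166)² = 27556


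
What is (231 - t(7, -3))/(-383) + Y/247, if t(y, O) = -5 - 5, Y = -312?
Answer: -13771/7277 ≈ -1.8924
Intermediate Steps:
t(y, O) = -10
(231 - t(7, -3))/(-383) + Y/247 = (231 - 1*(-10))/(-383) - 312/247 = (231 + 10)*(-1/383) - 312*1/247 = 241*(-1/383) - 24/19 = -241/383 - 24/19 = -13771/7277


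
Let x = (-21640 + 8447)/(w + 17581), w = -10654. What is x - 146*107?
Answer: -108226787/6927 ≈ -15624.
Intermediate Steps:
x = -13193/6927 (x = (-21640 + 8447)/(-10654 + 17581) = -13193/6927 ≈ -1.9046)
x - 146*107 = -13193/6927 - 146*107 = -13193/6927 - 1*15622 = -13193/6927 - 15622 = -108226787/6927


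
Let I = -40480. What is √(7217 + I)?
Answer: I*√33263 ≈ 182.38*I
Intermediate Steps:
√(7217 + I) = √(7217 - 40480) = √(-33263) = I*√33263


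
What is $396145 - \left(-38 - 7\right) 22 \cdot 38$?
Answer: $433765$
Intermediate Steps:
$396145 - \left(-38 - 7\right) 22 \cdot 38 = 396145 - \left(-45\right) 22 \cdot 38 = 396145 - \left(-990\right) 38 = 396145 - -37620 = 396145 + 37620 = 433765$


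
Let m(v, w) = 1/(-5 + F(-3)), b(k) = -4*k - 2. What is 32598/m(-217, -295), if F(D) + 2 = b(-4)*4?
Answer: 1597302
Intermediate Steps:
b(k) = -2 - 4*k
F(D) = 54 (F(D) = -2 + (-2 - 4*(-4))*4 = -2 + (-2 + 16)*4 = -2 + 14*4 = -2 + 56 = 54)
m(v, w) = 1/49 (m(v, w) = 1/(-5 + 54) = 1/49)
32598/m(-217, -295) = 32598/(1/49) = 32598*49 = 1597302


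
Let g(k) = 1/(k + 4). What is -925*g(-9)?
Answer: 185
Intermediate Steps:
g(k) = 1/(4 + k)
-925*g(-9) = -925/(4 - 9) = -925/(-5) = -925*(-⅕) = 185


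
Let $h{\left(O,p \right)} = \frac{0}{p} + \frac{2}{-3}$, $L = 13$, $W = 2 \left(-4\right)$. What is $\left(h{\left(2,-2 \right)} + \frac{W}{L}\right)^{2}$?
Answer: $\frac{2500}{1521} \approx 1.6437$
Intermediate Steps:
$W = -8$
$h{\left(O,p \right)} = - \frac{2}{3}$ ($h{\left(O,p \right)} = 0 + 2 \left(- \frac{1}{3}\right) = 0 - \frac{2}{3} = - \frac{2}{3}$)
$\left(h{\left(2,-2 \right)} + \frac{W}{L}\right)^{2} = \left(- \frac{2}{3} - \frac{8}{13}\right)^{2} = \left(- \frac{50}{39}\right)^{2} = \frac{2500}{1521}$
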